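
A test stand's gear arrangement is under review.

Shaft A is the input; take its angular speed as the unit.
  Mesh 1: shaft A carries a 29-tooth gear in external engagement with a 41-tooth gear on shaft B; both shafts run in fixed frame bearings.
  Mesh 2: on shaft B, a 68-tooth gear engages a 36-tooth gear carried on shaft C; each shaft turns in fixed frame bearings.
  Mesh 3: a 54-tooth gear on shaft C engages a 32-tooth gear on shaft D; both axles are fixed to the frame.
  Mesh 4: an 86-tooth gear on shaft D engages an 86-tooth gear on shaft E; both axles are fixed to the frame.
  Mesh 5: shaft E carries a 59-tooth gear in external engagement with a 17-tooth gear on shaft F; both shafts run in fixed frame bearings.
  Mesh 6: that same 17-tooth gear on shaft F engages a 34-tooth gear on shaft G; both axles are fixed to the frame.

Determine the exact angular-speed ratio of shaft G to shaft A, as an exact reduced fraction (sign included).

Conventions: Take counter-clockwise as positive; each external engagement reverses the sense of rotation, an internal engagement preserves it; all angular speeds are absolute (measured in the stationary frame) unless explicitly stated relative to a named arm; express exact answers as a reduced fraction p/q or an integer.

class = fixed-axis compound train [6 meshes; 6 ratios multiply, 6 sense flips]
mesh 1 [29T→41T]: running ratio 29/41, sense −
mesh 2 [68T→36T]: running ratio 493/369, sense +
mesh 3 [54T→32T]: running ratio 1479/656, sense −
mesh 4 [86T→86T]: running ratio 1479/656, sense +
mesh 5 [59T→17T]: running ratio 5133/656, sense −
mesh 6 [17T→34T]: running ratio 5133/1312, sense +
ω_out/ω_in = 5133/1312

5133/1312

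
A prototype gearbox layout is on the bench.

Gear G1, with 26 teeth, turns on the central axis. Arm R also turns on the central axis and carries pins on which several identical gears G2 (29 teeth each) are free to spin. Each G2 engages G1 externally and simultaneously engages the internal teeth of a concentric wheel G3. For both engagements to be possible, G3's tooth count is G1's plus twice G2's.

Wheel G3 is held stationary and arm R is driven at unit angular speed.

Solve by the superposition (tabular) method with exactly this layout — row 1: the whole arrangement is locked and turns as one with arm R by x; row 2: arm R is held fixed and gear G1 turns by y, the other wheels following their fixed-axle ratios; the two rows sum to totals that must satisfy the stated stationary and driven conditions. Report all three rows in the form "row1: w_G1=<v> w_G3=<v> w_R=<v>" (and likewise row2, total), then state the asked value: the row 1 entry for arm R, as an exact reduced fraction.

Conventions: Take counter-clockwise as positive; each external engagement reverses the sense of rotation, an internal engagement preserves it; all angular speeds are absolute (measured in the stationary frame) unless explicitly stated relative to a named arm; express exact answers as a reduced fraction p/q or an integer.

row1: w_G1=1 w_G3=1 w_R=1
row2: w_G1=42/13 w_G3=-1 w_R=0
total: w_G1=55/13 w_G3=0 w_R=1
asked value: 1

recognized (axles ride arm R): planetary set, 26/29/84 teeth
superposition row 1 [locked train]: every member turns x
row 2 — arm fixed, fixed-axis ratios: sun y, ring −(26/84)·y, arm 0
boundary: total ω_ring = x − (26/84)·y = 0 and total ω_arm = x = 1  ⇒  y = 42/13, x = 1
row 2 ring = −(26/84)·42/13 = -1
totals (row 1 + row 2): sun 1 + 42/13 = 55/13, ring 1 + (-1) = 0, arm 1 + 0 = 1
asked cell (row1, arm) = 1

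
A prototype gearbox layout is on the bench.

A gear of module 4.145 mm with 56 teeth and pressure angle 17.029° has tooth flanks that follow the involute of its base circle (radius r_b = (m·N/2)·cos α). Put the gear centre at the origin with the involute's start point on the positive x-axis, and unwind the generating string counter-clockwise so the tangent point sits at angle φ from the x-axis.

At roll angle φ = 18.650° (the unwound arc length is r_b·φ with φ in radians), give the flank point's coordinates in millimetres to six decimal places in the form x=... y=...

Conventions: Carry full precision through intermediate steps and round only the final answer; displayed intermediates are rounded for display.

x=116.695607 y=1.262265

topology: single-mesh involute geometry — m = 4.145, N = 56
pitch radius r_p = m·N/2 = 4.145·56/2 = 116.060000
base radius r_b = r_p·cos α = 116.060000·cos 17.029° = 110.971541
roll angle φ = 18.650° = 0.32550391 rad
x = r_b·(cos φ + φ·sin φ) = 116.695607
y = r_b·(sin φ − φ·cos φ) = 1.262265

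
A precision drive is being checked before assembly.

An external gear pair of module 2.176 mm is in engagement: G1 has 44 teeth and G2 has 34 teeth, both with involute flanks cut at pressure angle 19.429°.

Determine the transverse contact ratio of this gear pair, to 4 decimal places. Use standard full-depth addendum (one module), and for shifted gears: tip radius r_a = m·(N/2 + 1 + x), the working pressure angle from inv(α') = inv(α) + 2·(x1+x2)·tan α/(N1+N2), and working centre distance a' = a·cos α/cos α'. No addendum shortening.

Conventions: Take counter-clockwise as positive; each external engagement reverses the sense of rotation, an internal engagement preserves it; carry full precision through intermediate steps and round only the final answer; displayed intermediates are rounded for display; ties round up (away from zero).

single-mesh involute tooth geometry (44T engaging 34T at module 2.176)
base radii: r_b1 = 45.145901, r_b2 = 34.885469
tip radii: r_a1 = 50.048000, r_a2 = 39.168000
no profile shift: α' = α, a' = a
action lengths: √(r_a1²−r_b1²) = 21.602082, √(r_a2²−r_b2²) = 17.808321
base pitch p_b = π·m·cos α = 6.446820
CR = (21.602082 + 17.808321 − 84.864000·sin 19.42900°)/6.446820 = 1.734401
contact ratio ≈ 1.7344

1.7344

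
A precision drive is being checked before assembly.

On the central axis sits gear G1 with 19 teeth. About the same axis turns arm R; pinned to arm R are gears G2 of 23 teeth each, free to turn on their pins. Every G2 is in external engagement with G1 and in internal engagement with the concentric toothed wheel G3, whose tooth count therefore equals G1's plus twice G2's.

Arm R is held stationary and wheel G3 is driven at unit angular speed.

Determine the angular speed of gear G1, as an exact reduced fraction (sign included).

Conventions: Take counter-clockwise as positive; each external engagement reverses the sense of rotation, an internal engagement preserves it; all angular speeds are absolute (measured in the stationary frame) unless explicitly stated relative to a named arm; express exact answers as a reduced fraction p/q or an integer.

-65/19

recognized (axles ride arm R): planetary set, 19/23/65 teeth
ring teeth: 19 + 2·23 = 65
19(ω_sun−ω_arm) = −65(ω_ring−ω_arm),  ω_arm = 0, ω_ring = 1
ω_sun = 0 − (65/19)(1−0) = -65/19
exact speed ratio = -65/19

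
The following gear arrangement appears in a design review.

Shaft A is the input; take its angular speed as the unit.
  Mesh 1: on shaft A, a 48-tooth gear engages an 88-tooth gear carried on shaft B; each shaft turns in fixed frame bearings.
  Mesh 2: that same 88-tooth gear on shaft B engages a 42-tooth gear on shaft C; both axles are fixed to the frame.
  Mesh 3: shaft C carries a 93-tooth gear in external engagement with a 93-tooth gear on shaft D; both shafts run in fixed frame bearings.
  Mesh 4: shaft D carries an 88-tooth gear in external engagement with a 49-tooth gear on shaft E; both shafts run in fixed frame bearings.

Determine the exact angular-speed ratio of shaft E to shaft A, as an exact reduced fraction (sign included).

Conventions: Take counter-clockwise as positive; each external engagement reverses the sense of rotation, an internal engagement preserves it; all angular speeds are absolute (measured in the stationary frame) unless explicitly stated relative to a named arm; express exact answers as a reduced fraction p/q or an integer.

class = fixed-axis compound train [4 meshes; 4 ratios multiply, 4 sense flips]
mesh 1 [48T→88T]: running ratio 6/11, sense −
mesh 2 [88T→42T]: running ratio 8/7, sense +
mesh 3 [93T→93T]: running ratio 8/7, sense −
mesh 4 [88T→49T]: running ratio 704/343, sense +
ω_out/ω_in = 704/343

704/343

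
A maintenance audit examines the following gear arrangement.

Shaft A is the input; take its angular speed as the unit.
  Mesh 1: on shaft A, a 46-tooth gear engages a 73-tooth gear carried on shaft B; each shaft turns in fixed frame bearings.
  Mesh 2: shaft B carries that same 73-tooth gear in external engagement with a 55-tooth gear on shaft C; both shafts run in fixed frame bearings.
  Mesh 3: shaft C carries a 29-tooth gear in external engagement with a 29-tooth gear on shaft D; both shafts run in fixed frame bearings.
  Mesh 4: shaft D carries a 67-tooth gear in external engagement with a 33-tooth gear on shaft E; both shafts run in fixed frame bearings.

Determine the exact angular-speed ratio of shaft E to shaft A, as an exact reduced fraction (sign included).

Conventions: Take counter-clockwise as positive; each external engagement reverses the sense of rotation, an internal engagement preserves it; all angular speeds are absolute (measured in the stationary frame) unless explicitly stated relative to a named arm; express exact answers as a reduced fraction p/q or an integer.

3082/1815

class = fixed-axis compound train [4 meshes; 4 ratios multiply, 4 sense flips]
mesh 1 [46T→73T]: running ratio 46/73, sense −
mesh 2 [73T→55T]: running ratio 46/55, sense +
mesh 3 [29T→29T]: running ratio 46/55, sense −
mesh 4 [67T→33T]: running ratio 3082/1815, sense +
ω_out/ω_in = 3082/1815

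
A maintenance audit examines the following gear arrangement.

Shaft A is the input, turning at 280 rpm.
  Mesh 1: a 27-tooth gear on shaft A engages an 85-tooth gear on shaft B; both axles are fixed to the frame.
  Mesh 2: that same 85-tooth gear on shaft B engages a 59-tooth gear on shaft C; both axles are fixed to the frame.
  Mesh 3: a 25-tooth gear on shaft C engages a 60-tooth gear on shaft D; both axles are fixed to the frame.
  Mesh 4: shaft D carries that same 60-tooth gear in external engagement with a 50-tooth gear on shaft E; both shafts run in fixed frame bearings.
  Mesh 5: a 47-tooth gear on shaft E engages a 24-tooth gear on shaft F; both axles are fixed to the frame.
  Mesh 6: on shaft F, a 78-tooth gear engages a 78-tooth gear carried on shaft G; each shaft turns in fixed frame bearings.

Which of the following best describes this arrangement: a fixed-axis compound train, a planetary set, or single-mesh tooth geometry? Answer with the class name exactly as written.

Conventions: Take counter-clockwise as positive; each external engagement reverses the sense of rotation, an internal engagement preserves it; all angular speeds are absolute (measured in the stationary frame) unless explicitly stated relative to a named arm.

fixed-axis compound train

6-mesh fixed-axis compound train (all bearings frame-fixed)
classification: fixed-axis compound train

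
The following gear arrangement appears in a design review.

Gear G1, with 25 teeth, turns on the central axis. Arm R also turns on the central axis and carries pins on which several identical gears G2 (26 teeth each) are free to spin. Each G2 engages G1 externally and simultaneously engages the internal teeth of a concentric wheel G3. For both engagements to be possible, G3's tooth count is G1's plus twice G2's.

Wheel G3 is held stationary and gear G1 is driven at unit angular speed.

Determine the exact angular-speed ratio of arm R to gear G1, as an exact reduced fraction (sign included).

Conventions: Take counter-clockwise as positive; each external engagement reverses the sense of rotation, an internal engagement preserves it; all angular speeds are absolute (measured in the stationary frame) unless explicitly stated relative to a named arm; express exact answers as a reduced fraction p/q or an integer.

recognized (axles ride arm R): planetary set, 25/26/77 teeth
ring teeth: 25 + 2·26 = 77
25(ω_sun−ω_arm) = −77(ω_ring−ω_arm),  ω_ring = 0, ω_sun = 1
25(1−ω_arm) = −77(0−ω_arm)  ⇒  102·ω_arm = 25  ⇒  ω_arm = 25/102
ω_out/ω_in = 25/102

25/102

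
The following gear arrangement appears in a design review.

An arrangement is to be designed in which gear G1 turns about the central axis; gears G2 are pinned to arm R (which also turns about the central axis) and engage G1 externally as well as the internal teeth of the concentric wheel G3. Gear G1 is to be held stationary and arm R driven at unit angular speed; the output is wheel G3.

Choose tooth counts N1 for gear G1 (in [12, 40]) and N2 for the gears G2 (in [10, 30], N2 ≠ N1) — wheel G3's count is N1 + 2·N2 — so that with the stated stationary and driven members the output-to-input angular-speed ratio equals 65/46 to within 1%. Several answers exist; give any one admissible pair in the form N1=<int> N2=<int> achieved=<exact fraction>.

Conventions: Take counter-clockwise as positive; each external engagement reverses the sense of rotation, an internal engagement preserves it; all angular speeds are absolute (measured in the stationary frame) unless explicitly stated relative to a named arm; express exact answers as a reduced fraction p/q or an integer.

N1=38 N2=27 achieved=65/46

planetary set to be sized for 65/46 (Willis relation)
Willis with ω_sun = 0: ω_ring/ω_arm = (N1+N3)/N3; set equal to 65/46  ⇒  N3/N1 = 1/(65/46 − 1) = 46/19
N3 = N1 + 2·N2  ⇒  N2/N1 = (N3/N1 − 1)/2 = (46/19 − 1)/2 = 27/38
smallest multiple with N1 ≥ 12 and N2 ≥ 10: k = 1  ⇒  N1 = 1·38 = 38, N2 = 1·27 = 27 (N1 ≤ 40, N2 ≤ 30, N2 ≠ N1 ✓), N3 = 38 + 2·27 = 92
check: (N1+N3)/N3 with N1 = 38, N3 = 92 gives 65/46; |achieved − target| = 0 ≤ 13/920 ✓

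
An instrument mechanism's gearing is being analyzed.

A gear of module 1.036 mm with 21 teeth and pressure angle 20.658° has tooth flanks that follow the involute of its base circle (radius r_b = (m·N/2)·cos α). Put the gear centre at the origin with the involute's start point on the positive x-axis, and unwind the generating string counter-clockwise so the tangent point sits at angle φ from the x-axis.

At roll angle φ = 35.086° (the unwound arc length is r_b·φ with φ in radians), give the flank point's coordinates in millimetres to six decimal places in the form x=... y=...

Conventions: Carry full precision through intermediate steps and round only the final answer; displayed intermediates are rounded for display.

x=11.911800 y=0.750284

class = single-mesh tooth geometry [base-circle involute, m = 1.036, 21T]
pitch radius r_p = m·N/2 = 1.036·21/2 = 10.878000
base radius r_b = r_p·cos α = 10.878000·cos 20.658° = 10.178576
roll angle φ = 35.086° = 0.61236622 rad
x = r_b·(cos φ + φ·sin φ) = 11.911800
y = r_b·(sin φ − φ·cos φ) = 0.750284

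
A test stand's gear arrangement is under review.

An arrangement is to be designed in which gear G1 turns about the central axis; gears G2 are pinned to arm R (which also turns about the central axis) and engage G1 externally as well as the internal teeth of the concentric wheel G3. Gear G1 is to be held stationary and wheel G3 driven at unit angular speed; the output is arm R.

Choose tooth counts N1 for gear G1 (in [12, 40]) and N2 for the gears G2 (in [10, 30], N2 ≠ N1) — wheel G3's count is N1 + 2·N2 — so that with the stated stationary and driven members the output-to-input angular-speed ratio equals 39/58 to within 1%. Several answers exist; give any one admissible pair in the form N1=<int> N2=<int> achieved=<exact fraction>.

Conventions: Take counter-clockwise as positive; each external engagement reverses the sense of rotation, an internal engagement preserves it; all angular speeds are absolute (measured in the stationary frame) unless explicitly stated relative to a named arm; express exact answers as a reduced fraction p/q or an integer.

topology: planetary set — design target 39/58, arm = carrier (Willis)
Willis with ω_sun = 0: ω_arm/ω_ring = N3/(N1+N3); set equal to 39/58  ⇒  N3/N1 = (39/58)/(1 − 39/58) = 39/19
N3 = N1 + 2·N2  ⇒  N2/N1 = (N3/N1 − 1)/2 = (39/19 − 1)/2 = 10/19
smallest multiple with N1 ≥ 12 and N2 ≥ 10: k = 1  ⇒  N1 = 1·19 = 19, N2 = 1·10 = 10 (N1 ≤ 40, N2 ≤ 30, N2 ≠ N1 ✓), N3 = 19 + 2·10 = 39
check: N3/(N1+N3) with N1 = 19, N3 = 39 gives 39/58; |achieved − target| = 0 ≤ 39/5800 ✓

N1=19 N2=10 achieved=39/58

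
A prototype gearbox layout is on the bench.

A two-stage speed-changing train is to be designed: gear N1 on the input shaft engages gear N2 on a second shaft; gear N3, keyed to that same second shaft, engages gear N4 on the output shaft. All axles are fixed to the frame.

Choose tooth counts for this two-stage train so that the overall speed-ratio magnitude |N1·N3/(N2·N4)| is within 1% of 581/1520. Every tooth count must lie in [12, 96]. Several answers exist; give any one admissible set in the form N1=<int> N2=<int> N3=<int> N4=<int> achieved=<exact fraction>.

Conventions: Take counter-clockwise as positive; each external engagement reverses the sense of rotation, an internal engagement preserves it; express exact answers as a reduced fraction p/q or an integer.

design class (target 581/1520): fixed-axis compound train
target = 581/1520 in lowest terms: an exact hit needs N1·N3 = k·581 and N2·N4 = k·1520 for one integer k, every count in [12, 96]; additionally prefer no 1:1 stage (N1 ≠ N2, N3 ≠ N4)
k = 1: no 1:1-free in-range split of k·581 and k·1520 into factor pairs; take k = 2
k = 2: N1·N3 = 1162 = 14·83, N2·N4 = 3040 = 32·95
achieved = 14·83/(32·95) = 581/1520; |achieved − target| = 0 ≤ 581/152000 ✓

N1=14 N2=32 N3=83 N4=95 achieved=581/1520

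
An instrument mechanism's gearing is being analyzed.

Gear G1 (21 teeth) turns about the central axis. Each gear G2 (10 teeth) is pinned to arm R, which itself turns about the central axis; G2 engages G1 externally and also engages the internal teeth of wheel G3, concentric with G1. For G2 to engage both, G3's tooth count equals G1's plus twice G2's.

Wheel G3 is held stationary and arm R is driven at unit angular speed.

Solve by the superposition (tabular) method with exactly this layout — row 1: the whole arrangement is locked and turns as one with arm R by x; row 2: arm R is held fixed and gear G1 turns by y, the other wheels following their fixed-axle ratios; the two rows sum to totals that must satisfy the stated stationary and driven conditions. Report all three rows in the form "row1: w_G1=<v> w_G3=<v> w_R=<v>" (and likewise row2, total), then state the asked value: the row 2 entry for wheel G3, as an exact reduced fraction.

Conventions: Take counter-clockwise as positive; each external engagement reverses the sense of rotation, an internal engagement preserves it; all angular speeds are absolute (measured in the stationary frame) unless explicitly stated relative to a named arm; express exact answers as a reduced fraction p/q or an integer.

row1: w_G1=1 w_G3=1 w_R=1
row2: w_G1=41/21 w_G3=-1 w_R=0
total: w_G1=62/21 w_G3=0 w_R=1
asked value: -1

planetary set (21T centre, 10T on arm, 41T internal) — Willis relation
row 1 (train locked, turned with arm): all members turn x
superposition row 2 [arm held]: sun y, ring −(21/41)·y, arm 0
boundary: total ω_ring = x − (21/41)·y = 0 and total ω_arm = x = 1  ⇒  y = 41/21, x = 1
row 2 ring = −(21/41)·41/21 = -1
totals (row 1 + row 2): sun 1 + 41/21 = 62/21, ring 1 + (-1) = 0, arm 1 + 0 = 1
asked cell (row2, ring) = -1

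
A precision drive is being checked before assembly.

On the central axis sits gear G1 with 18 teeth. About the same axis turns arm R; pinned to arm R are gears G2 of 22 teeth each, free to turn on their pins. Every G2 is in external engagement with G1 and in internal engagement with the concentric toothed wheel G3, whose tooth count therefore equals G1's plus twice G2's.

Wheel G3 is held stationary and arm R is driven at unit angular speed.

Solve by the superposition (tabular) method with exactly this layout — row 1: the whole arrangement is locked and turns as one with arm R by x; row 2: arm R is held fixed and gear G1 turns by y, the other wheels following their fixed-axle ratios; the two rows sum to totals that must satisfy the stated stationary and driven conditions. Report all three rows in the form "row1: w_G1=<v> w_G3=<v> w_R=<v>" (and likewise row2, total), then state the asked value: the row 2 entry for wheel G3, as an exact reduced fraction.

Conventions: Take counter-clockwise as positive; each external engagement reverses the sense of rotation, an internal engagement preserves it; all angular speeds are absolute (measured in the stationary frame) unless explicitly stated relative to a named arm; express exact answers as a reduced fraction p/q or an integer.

topology: planetary set — G1 18T / G2 22T / G3 62T, arm = carrier (Willis)
row 1 — lock + rotate with arm: ω_sun = ω_ring = ω_arm = x
row 2: sun turns y, ring = −(18/62)·y, arm 0
boundary: total ω_ring = x − (18/62)·y = 0 and total ω_arm = x = 1  ⇒  y = 31/9, x = 1
row 2 ring = −(18/62)·31/9 = -1
totals (row 1 + row 2): sun 1 + 31/9 = 40/9, ring 1 + (-1) = 0, arm 1 + 0 = 1
asked cell (row2, ring) = -1

row1: w_G1=1 w_G3=1 w_R=1
row2: w_G1=31/9 w_G3=-1 w_R=0
total: w_G1=40/9 w_G3=0 w_R=1
asked value: -1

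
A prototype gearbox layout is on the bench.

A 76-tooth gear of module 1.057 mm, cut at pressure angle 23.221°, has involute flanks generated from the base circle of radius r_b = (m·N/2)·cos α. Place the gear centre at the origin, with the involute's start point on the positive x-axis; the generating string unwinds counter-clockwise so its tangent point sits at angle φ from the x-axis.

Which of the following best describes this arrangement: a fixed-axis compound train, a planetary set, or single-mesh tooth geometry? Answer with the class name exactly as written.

topology: single-mesh involute geometry — m = 1.057, N = 76
classification: single-mesh tooth geometry

single-mesh tooth geometry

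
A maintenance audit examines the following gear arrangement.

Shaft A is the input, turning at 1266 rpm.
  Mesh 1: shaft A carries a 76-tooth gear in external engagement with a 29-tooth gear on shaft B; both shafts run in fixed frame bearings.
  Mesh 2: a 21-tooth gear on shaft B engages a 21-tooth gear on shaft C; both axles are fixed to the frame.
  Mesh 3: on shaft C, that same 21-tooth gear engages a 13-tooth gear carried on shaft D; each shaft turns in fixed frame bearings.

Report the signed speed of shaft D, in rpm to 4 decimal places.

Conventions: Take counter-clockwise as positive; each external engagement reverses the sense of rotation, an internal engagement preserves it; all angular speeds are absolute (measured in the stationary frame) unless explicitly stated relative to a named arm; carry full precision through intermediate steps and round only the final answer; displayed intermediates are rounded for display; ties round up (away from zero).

topology: fixed-axis compound train — 3 meshes, A→D
mesh 1 [76T→29T]: ω = 1266.0000×76/29 = 3317.7931 rpm, sense flips to −
mesh 2 [21T→21T]: ω = 3317.7931×21/21 = 3317.7931 rpm, sense flips to +
mesh 3 [21T→13T]: ω = 3317.7931×21/13 = 5359.5119 rpm, sense flips to −
signed output speed = -5359.5119 rpm

-5359.5119 rpm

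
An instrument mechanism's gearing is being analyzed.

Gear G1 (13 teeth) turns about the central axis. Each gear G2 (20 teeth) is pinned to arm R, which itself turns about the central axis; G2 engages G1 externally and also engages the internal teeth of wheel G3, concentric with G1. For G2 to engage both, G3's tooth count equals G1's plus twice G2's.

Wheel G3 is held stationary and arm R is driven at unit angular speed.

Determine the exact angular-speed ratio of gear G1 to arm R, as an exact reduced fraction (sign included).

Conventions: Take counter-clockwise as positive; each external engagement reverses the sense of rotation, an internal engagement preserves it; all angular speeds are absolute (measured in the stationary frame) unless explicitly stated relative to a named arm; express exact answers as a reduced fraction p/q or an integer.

66/13

topology: planetary set — G1 13T / G2 20T / G3 53T, arm = carrier (Willis)
ring teeth: 13 + 2·20 = 53
13(ω_sun−ω_arm) = −53(ω_ring−ω_arm),  ω_ring = 0, ω_arm = 1
ω_sun = 1 − (53/13)(0−1) = 66/13
ω_out/ω_in = 66/13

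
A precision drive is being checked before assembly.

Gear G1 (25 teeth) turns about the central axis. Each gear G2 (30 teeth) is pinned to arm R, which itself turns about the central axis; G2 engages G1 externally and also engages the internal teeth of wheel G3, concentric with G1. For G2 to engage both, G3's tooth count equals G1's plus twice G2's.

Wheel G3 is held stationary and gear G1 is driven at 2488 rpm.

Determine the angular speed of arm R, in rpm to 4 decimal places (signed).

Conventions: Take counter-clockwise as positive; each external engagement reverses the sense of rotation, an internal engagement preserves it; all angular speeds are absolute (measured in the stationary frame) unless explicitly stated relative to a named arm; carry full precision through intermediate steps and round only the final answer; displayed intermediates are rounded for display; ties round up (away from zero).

+565.4545 rpm

class = planetary set [G3 = 25+2·30 = 85; Willis about the carrier]
normalise by the input: solve with ω_sun = 1, then scale by 2488 rpm
ring teeth: 25 + 2·30 = 85
25(ω_sun−ω_arm) = −85(ω_ring−ω_arm),  ω_ring = 0, ω_sun = 1
25(1−ω_arm) = −85(0−ω_arm)  ⇒  110·ω_arm = 25  ⇒  ω_arm = 5/22
scale: ω_arm = 5/22 × 2488 rpm = +565.4545 rpm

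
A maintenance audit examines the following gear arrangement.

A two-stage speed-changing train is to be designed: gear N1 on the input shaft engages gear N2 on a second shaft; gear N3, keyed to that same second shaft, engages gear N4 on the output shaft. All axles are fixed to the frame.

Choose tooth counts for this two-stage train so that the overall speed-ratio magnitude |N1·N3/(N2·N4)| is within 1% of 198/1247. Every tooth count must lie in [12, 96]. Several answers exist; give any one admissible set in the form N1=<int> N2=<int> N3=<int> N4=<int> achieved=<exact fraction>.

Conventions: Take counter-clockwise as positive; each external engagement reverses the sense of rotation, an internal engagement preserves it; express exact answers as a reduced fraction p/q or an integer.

design class (target 198/1247): fixed-axis compound train
target = 198/1247 in lowest terms: an exact hit needs N1·N3 = k·198 and N2·N4 = k·1247 for one integer k, every count in [12, 96]; additionally prefer no 1:1 stage (N1 ≠ N2, N3 ≠ N4)
k = 1: no 1:1-free in-range split of k·198 and k·1247 into factor pairs; take k = 2
k = 2: N1·N3 = 396 = 12·33, N2·N4 = 2494 = 29·86
achieved = 12·33/(29·86) = 198/1247; |achieved − target| = 0 ≤ 99/62350 ✓

N1=12 N2=29 N3=33 N4=86 achieved=198/1247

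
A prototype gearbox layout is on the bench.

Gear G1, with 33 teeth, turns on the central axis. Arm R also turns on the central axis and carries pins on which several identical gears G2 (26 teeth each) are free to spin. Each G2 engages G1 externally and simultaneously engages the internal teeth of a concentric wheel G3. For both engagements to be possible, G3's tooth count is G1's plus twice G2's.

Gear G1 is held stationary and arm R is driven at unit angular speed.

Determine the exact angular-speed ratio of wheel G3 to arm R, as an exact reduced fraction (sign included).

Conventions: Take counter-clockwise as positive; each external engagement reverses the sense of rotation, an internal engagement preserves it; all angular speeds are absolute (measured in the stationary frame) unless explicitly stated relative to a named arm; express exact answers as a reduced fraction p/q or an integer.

118/85

topology: planetary set — G1 33T / G2 26T / G3 85T, arm = carrier (Willis)
ring teeth: 33 + 2·26 = 85
33(ω_sun−ω_arm) = −85(ω_ring−ω_arm),  ω_sun = 0, ω_arm = 1
ω_ring = 1 − (33/85)(0−1) = 118/85
ω_out/ω_in = 118/85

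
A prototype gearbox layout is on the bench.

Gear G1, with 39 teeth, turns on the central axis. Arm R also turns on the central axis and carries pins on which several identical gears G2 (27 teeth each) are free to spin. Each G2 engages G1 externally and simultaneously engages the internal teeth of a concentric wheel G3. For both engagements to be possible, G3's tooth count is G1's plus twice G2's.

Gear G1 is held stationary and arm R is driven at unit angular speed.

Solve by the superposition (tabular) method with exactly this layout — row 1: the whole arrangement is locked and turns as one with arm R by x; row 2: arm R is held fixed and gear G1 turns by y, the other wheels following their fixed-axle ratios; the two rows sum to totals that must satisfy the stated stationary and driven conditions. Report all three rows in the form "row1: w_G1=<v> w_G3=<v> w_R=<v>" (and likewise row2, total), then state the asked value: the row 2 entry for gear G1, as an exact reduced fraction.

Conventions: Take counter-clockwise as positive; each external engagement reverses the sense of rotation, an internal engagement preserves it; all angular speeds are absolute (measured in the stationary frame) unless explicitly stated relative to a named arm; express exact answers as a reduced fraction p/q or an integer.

topology: planetary set — G1 39T / G2 27T / G3 93T, arm = carrier (Willis)
row 1 (train locked, turned with arm): all members turn x
row 2: sun turns y, ring = −(39/93)·y, arm 0
boundary: total ω_sun = x + y = 0 and total ω_arm = x = 1  ⇒  y = -1, x = 1
row 2 ring = −(39/93)·(-1) = 13/31
totals (row 1 + row 2): sun 1 + (-1) = 0, ring 1 + 13/31 = 44/31, arm 1 + 0 = 1
asked cell (row2, sun) = -1

row1: w_G1=1 w_G3=1 w_R=1
row2: w_G1=-1 w_G3=13/31 w_R=0
total: w_G1=0 w_G3=44/31 w_R=1
asked value: -1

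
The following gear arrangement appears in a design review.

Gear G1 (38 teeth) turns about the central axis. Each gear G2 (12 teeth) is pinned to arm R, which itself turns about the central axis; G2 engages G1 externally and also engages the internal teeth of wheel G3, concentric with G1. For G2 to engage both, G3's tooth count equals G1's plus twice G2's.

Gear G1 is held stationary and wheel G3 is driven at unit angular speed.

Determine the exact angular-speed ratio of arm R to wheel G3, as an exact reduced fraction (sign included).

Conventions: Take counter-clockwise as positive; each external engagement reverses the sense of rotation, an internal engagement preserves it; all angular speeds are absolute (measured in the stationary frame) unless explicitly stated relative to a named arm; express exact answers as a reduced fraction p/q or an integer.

recognized (axles ride arm R): planetary set, 38/12/62 teeth
ring teeth: 38 + 2·12 = 62
38(ω_sun−ω_arm) = −62(ω_ring−ω_arm),  ω_sun = 0, ω_ring = 1
38(0−ω_arm) = −62(1−ω_arm)  ⇒  100·ω_arm = 62  ⇒  ω_arm = 31/50
ω_out/ω_in = 31/50

31/50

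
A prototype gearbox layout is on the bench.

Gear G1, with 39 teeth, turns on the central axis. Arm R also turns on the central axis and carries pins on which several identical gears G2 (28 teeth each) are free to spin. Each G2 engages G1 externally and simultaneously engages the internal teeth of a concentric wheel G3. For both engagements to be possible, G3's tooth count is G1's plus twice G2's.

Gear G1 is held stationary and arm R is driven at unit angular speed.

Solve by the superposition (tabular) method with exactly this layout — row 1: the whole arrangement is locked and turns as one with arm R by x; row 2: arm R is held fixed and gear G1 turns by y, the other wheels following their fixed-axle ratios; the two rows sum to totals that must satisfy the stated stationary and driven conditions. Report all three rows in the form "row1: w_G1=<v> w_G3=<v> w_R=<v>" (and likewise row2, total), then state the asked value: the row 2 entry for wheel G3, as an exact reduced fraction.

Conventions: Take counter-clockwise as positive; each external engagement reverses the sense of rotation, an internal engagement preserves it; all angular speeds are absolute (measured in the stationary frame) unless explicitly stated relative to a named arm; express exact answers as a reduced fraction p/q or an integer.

planetary set (39T centre, 28T on arm, 95T internal) — Willis relation
row 1 — lock + rotate with arm: ω_sun = ω_ring = ω_arm = x
row 2 (arm held, sun turns y): ω_ring = −(39/95)·y, ω_arm = 0
boundary: total ω_sun = x + y = 0 and total ω_arm = x = 1  ⇒  y = -1, x = 1
row 2 ring = −(39/95)·(-1) = 39/95
totals (row 1 + row 2): sun 1 + (-1) = 0, ring 1 + 39/95 = 134/95, arm 1 + 0 = 1
asked cell (row2, ring) = 39/95

row1: w_G1=1 w_G3=1 w_R=1
row2: w_G1=-1 w_G3=39/95 w_R=0
total: w_G1=0 w_G3=134/95 w_R=1
asked value: 39/95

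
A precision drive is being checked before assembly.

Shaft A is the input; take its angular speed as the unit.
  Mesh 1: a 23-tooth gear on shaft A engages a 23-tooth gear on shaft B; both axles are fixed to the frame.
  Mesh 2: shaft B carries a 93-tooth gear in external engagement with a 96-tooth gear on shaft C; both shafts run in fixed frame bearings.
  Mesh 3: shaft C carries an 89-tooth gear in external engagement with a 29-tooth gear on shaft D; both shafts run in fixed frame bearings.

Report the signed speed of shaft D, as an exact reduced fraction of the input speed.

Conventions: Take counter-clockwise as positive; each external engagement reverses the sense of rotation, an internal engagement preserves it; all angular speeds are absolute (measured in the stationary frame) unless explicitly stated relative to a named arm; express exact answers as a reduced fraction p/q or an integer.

3-mesh fixed-axis compound train (all bearings frame-fixed)
mesh 1 [23T→23T]: |ω|/ω_in = 1×23/23 = 1, sense flips to −
mesh 2 [93T→96T]: |ω|/ω_in = 1×93/96 = 31/32, sense flips to +
mesh 3 [89T→29T]: |ω|/ω_in = (31/32)×89/29 = 2759/928, sense flips to −
signed output speed (× input speed) = -2759/928

-2759/928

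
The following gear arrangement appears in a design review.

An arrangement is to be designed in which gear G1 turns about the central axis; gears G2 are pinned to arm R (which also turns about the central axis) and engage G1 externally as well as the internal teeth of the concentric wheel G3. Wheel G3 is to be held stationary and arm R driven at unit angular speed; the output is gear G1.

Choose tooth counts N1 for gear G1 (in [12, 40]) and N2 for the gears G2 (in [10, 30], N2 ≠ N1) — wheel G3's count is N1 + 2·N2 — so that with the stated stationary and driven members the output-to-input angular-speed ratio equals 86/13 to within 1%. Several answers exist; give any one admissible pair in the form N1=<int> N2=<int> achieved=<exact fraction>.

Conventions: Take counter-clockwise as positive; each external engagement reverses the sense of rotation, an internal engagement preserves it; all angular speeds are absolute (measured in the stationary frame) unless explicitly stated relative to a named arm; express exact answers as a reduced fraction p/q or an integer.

topology: planetary set — design target 86/13, arm = carrier (Willis)
Willis with ω_ring = 0: ω_sun/ω_arm = (N1+N3)/N1; set equal to 86/13  ⇒  N3/N1 = 86/13 − 1 = 73/13
N3 = N1 + 2·N2  ⇒  N2/N1 = (N3/N1 − 1)/2 = (73/13 − 1)/2 = 30/13
smallest multiple with N1 ≥ 12 and N2 ≥ 10: k = 1  ⇒  N1 = 1·13 = 13, N2 = 1·30 = 30 (N1 ≤ 40, N2 ≤ 30, N2 ≠ N1 ✓), N3 = 13 + 2·30 = 73
check: (N1+N3)/N1 with N1 = 13, N3 = 73 gives 86/13; |achieved − target| = 0 ≤ 43/650 ✓

N1=13 N2=30 achieved=86/13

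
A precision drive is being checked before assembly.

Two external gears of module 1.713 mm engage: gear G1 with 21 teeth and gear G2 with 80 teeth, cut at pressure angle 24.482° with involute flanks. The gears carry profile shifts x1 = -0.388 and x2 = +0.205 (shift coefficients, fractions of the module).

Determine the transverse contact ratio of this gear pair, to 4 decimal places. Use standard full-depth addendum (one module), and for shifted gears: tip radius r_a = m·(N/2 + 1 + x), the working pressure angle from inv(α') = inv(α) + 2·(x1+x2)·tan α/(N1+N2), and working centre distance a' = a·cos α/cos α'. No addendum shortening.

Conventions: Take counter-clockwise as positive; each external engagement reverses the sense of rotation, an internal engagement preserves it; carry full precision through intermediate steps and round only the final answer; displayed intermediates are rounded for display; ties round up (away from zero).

1.5727

class = single-mesh tooth geometry [involute pair 21T × 80T, m = 1.713]
base radii: r_b1 = 16.369361, r_b2 = 62.359470
tip radii: r_a1 = 19.034856, r_a2 = 70.584165
inv(α') = inv(24.482°) + 2·(-0.388+0.205)·tan α/(21+80) = 0.02640533  ⇒  α' = 24.01608°
a' = a·cos α / cos α' = 86.5065·cos 24.482°/cos 24.01608° = 86.190205
action lengths: √(r_a1²−r_b1²) = 9.714410, √(r_a2²−r_b2²) = 33.066915
base pitch p_b = π·m·cos α = 4.897701
CR = (9.714410 + 33.066915 − 86.190205·sin 24.01608°)/4.897701 = 1.572680
contact ratio ≈ 1.5727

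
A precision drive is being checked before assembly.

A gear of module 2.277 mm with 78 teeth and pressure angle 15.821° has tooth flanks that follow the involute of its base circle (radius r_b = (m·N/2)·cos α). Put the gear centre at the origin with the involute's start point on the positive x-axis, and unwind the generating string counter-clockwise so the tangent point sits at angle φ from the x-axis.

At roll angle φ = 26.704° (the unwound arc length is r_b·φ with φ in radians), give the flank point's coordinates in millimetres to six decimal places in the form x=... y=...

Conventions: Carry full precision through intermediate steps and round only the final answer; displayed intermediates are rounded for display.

x=94.220772 y=2.821191

single-mesh involute tooth geometry (78T wheel at module 2.277)
pitch radius r_p = m·N/2 = 2.277·78/2 = 88.803000
base radius r_b = r_p·cos α = 88.803000·cos 15.821° = 85.438977
roll angle φ = 26.704° = 0.46607272 rad
x = r_b·(cos φ + φ·sin φ) = 94.220772
y = r_b·(sin φ − φ·cos φ) = 2.821191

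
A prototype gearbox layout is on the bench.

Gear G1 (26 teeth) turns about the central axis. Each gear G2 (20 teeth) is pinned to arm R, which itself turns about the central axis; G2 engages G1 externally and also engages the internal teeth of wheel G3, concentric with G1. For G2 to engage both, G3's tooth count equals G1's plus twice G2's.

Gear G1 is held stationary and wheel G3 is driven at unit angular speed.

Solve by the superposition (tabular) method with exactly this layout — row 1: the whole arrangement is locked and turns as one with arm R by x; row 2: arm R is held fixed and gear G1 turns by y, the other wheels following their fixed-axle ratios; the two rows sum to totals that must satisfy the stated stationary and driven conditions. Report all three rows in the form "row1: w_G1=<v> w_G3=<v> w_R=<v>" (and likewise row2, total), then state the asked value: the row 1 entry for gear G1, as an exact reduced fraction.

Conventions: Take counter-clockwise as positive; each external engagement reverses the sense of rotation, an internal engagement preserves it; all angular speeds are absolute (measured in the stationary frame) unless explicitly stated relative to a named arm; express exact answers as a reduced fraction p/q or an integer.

row1: w_G1=33/46 w_G3=33/46 w_R=33/46
row2: w_G1=-33/46 w_G3=13/46 w_R=0
total: w_G1=0 w_G3=1 w_R=33/46
asked value: 33/46

planetary set (26T centre, 20T on arm, 66T internal) — Willis relation
superposition row 1 [locked train]: every member turns x
row 2 — arm fixed, fixed-axis ratios: sun y, ring −(26/66)·y, arm 0
boundary: total ω_sun = x + y = 0 and total ω_ring = x − (26/66)·y = 1  ⇒  y = -33/46, x = 33/46
row 2 ring = −(26/66)·(-33/46) = 13/46
totals (row 1 + row 2): sun 33/46 + (-33/46) = 0, ring 33/46 + 13/46 = 1, arm 33/46 + 0 = 33/46
asked cell (row1, sun) = 33/46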